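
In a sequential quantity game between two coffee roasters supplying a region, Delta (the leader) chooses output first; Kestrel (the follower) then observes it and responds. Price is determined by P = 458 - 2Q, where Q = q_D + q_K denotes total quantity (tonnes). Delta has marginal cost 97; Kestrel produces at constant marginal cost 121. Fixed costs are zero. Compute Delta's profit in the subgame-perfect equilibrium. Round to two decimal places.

9264.06

The follower Kestrel best-responds to any q_D: π_K = (458 - 2Q)q_K - 121q_K.
Setting the follower's marginal profit to zero, 337 - 2q_D - 4q_K = 0, i.e. q_K = (337 - 2q_D)/4.
Delta substitutes q_K(q_D) into its own profit: π_D = q_D(458 - 2q_D - (337 - 2q_D)/2) - 97q_D = (579/2 - q_D)q_D - 97q_D.
Leader FOC: 385/2 - 2q_D = 0, so q_D = 385/4.
Then q_K = (337 - 2·(385/4))/4 = 289/8.
Price P = 458 - 2·(1059/8) = 773/4.
Delta's profit: (773/4 - 97)·(385/4) = 9264.0625.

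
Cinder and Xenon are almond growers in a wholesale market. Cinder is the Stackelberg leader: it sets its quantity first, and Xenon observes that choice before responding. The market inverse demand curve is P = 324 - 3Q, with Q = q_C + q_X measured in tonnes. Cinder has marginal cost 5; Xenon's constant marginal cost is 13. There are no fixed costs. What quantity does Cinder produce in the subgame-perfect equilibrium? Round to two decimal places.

The follower Xenon best-responds to any q_C: π_X = (324 - 3Q)q_X - 13q_X.
∂π_X/∂q_X = 311 - 3q_C - 6q_X = 0 gives the reaction function q_X = (311 - 3q_C)/6.
The leader anticipates this reaction. Substituting into P = 324 - 3Q gives P = 337/2 - (3/2)q_C, so π_C = (337/2 - (3/2)q_C)q_C - 5q_C.
The leader's first-order condition 327/2 - 3q_C = 0 yields q_C = 109/2.
Then q_X = (311 - 3·(109/2))/6 = 295/12.

54.50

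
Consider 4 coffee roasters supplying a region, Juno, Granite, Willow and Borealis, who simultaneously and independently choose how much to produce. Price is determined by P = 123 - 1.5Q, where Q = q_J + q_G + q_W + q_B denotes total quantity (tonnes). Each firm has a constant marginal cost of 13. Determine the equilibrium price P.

A representative firm's profit is π_i = q_i(123 - 1.5Q) - 13q_i.
Setting ∂π_i/∂q_i = 0 with rivals' quantities fixed: 110 - 3q_i - (3/2)·Σ_{j≠i} q_j = 0.
With identical firms every q_j equals q_i, so Σ_{j≠i} q_j = 3q_i and 110 = (15/2)q_i, giving q_i = 44/3.
Total output Q = 176/3, so price P = 123 - (3/2)·(176/3) = 35.

35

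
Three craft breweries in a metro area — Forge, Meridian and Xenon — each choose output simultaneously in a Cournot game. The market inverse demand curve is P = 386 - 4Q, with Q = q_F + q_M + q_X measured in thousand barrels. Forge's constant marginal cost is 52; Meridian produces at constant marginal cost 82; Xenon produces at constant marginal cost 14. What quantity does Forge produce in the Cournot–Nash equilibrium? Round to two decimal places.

20.38

Forge's profit: π_F = (386 - 4Q)q_F - (52q_F). Setting ∂π_F/∂q_F = 0: 334 - 8q_F - 4(q_M + q_X) = 0.
Meridian's profit: π_M = (386 - 4Q)q_M - (82q_M). Setting ∂π_M/∂q_M = 0: 304 - 8q_M - 4(q_F + q_X) = 0.
Xenon's first-order condition: 372 - 8q_X - 4(q_F + q_M) = 0.
Summing all 3 equations gives 1010 − 16Q = 0, hence Q = 505/8.
Back-substituting: q_F = (334 − 505/2)/4 = 163/8, q_M = (304 − 505/2)/4 = 103/8, q_X = (372 − 505/2)/4 = 239/8.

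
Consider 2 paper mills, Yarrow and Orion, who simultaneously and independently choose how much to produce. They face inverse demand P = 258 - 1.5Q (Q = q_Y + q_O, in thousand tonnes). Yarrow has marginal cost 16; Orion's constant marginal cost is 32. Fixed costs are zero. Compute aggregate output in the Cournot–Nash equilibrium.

Yarrow's profit: π_Y = (258 - 1.5Q)q_Y - (16q_Y). Setting ∂π_Y/∂q_Y = 0: 242 - 3q_Y - (3/2)(q_O) = 0.
Orion's profit: π_O = (258 - 1.5Q)q_O - (32q_O). Setting ∂π_O/∂q_O = 0: 226 - 3q_O - (3/2)(q_Y) = 0.
Best responses: q_Y = (242 - (3/2)q_O)/3, q_O = (226 - (3/2)q_Y)/3.
Substituting one into the other gives q_Y = 172/3 and q_O = 140/3.
Total output Q = 172/3 + 140/3 = 104.

104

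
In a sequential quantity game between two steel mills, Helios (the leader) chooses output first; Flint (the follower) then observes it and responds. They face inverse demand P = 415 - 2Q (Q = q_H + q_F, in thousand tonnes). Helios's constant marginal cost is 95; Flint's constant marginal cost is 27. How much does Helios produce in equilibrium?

63

The follower Flint best-responds to any q_H: π_F = (415 - 2Q)q_F - 27q_F.
Setting the follower's marginal profit to zero, 388 - 2q_H - 4q_F = 0, i.e. q_F = (388 - 2q_H)/4.
Helios substitutes q_F(q_H) into its own profit: π_H = q_H(415 - 2q_H - (388 - 2q_H)/2) - 95q_H = (221 - q_H)q_H - 95q_H.
Leader FOC: 126 - 2q_H = 0, so q_H = 63.
Then q_F = (388 - 2·63)/4 = 131/2.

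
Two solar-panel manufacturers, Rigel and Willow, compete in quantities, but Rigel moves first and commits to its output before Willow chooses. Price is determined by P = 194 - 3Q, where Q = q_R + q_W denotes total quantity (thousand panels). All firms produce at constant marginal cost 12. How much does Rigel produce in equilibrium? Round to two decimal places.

The follower Willow best-responds to any q_R: π_W = (194 - 3Q)q_W - 12q_W.
∂π_W/∂q_W = 182 - 3q_R - 6q_W = 0 gives the reaction function q_W = (182 - 3q_R)/6.
Rigel substitutes q_W(q_R) into its own profit: π_R = q_R(194 - 3q_R - (182 - 3q_R)/2) - 12q_R = (103 - (3/2)q_R)q_R - 12q_R.
The leader's first-order condition 91 - 3q_R = 0 yields q_R = 91/3.
Then q_W = (182 - 3·(91/3))/6 = 91/6.

30.33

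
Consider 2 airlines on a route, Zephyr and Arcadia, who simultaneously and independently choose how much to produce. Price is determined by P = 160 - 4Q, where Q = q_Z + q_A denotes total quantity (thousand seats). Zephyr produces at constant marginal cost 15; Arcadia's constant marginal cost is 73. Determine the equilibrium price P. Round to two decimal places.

82.67

Zephyr's profit: π_Z = (160 - 4Q)q_Z - (15q_Z). Setting ∂π_Z/∂q_Z = 0: 145 - 8q_Z - 4(q_A) = 0.
Arcadia's first-order condition: 87 - 8q_A - 4(q_Z) = 0.
So q_Z = (145 - 4q_A)/8 and q_A = (87 - 4q_Z)/8.
Solving the pair: q_Z = 203/12, q_A = 29/12.
Total output Q = 58/3, so price P = 160 - 4·(58/3) = 248/3.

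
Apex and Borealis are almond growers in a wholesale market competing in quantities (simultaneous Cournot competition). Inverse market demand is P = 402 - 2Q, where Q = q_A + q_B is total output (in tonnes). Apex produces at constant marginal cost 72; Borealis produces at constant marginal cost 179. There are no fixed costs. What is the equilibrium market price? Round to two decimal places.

Apex's profit: π_A = (402 - 2Q)q_A - (72q_A). Setting ∂π_A/∂q_A = 0: 330 - 4q_A - 2(q_B) = 0.
Borealis's first-order condition: 223 - 4q_B - 2(q_A) = 0.
Best responses: q_A = (330 - 2q_B)/4, q_B = (223 - 2q_A)/4.
Solving the pair: q_A = 437/6, q_B = 58/3.
Total output Q = 553/6, so price P = 402 - 2·(553/6) = 653/3.

217.67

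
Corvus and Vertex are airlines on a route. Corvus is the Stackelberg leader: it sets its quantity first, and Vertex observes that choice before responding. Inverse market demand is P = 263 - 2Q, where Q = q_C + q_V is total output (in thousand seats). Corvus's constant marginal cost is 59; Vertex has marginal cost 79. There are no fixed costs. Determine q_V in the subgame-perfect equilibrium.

Solve by backward induction. Given q_C, the follower Vertex maximises π_V = (263 - 2q_C - 2q_V)q_V - 79q_V.
Setting the follower's marginal profit to zero, 184 - 2q_C - 4q_V = 0, i.e. q_V = (184 - 2q_C)/4.
Corvus substitutes q_V(q_C) into its own profit: π_C = q_C(263 - 2q_C - (184 - 2q_C)/2) - 59q_C = (171 - q_C)q_C - 59q_C.
Leader FOC: 112 - 2q_C = 0, so q_C = 56.
Then q_V = (184 - 2·56)/4 = 18.

18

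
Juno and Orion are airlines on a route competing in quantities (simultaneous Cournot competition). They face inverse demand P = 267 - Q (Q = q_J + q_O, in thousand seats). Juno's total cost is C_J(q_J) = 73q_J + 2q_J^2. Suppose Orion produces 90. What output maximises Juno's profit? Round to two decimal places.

With the rival's output fixed at 90, Juno's profit is π_J = (267 - 90 - q_J)q_J - (73q_J + 2q_J²) = (177 - q_J)q_J - (73q_J + 2q_J²).
∂π_J/∂q_J = 104 - 6q_J = 0, so q_J = 52/3.

17.33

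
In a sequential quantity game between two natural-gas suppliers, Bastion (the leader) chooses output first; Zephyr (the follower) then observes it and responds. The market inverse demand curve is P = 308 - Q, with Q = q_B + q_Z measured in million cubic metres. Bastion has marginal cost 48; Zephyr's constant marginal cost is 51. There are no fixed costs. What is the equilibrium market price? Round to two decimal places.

The follower Zephyr best-responds to any q_B: π_Z = (308 - Q)q_Z - 51q_Z.
∂π_Z/∂q_Z = 257 - q_B - 2q_Z = 0 gives the reaction function q_Z = (257 - q_B)/2.
The leader anticipates this reaction. Substituting into P = 308 - Q gives P = 359/2 - (1/2)q_B, so π_B = (359/2 - (1/2)q_B)q_B - 48q_B.
Maximising: ∂π_B/∂q_B = 263/2 - q_B = 0, giving q_B = 263/2.
Then q_Z = (257 - 263/2)/2 = 251/4.
Total output Q = 777/4, so price P = 308 - 777/4 = 455/4.

113.75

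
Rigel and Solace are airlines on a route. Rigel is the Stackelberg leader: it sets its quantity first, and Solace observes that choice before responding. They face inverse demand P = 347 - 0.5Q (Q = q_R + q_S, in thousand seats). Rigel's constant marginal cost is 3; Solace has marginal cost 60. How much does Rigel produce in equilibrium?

Solve by backward induction. Given q_R, the follower Solace maximises π_S = (347 - (1/2)q_R - (1/2)q_S)q_S - 60q_S.
Follower FOC: 287 - (1/2)q_R - q_S = 0, so q_S(q_R) = (287 - (1/2)q_R).
The leader anticipates this reaction. Substituting into P = 347 - 0.5Q gives P = 407/2 - (1/4)q_R, so π_R = (407/2 - (1/4)q_R)q_R - 3q_R.
The leader's first-order condition 401/2 - (1/2)q_R = 0 yields q_R = 401.
Then q_S = (287 - (1/2)·401) = 173/2.

401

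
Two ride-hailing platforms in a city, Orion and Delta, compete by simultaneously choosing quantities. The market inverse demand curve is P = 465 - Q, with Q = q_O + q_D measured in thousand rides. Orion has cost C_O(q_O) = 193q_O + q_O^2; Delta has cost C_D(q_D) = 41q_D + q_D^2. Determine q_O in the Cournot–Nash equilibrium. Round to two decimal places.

44.27

Orion's profit: π_O = (465 - Q)q_O - (193q_O + q_O²). Setting ∂π_O/∂q_O = 0: 272 - 4q_O - (q_D) = 0.
Delta's first-order condition: 424 - 4q_D - (q_O) = 0.
Rearranging gives the reaction functions q_O = (272 - q_D)/4 and q_D = (424 - q_O)/4.
Substituting one into the other gives q_O = 664/15 and q_D = 1424/15.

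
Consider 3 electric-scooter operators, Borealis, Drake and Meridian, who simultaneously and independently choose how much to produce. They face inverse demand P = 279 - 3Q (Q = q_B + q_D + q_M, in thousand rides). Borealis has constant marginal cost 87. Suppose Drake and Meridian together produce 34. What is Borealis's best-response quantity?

With rivals' combined output fixed at 34, Borealis's profit is π_B = (279 - 3·34 - 3q_B)q_B - (87q_B) = (177 - 3q_B)q_B - (87q_B).
∂π_B/∂q_B = 90 - 6q_B = 0, so q_B = 15.

15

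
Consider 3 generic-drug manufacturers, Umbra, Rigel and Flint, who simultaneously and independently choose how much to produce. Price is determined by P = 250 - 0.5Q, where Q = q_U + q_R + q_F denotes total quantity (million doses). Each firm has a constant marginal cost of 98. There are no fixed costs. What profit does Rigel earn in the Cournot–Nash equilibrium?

2888

Each firm earns π_i = (250 - 0.5Q)q_i - 98q_i.
Setting ∂π_i/∂q_i = 0 with rivals' quantities fixed: 152 - q_i - (1/2)·Σ_{j≠i} q_j = 0.
With identical firms every q_j equals q_i, so Σ_{j≠i} q_j = 2q_i and 152 = 2q_i, giving q_i = 76.
Price P = 250 - (1/2)·228 = 136.
Rigel's profit: (136 - 98)·76 = 2888.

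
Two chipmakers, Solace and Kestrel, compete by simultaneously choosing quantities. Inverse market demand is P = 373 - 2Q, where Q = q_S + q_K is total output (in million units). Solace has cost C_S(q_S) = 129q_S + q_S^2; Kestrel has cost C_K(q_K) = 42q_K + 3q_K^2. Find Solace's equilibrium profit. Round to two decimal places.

3024.19

Solace's profit: π_S = (373 - 2Q)q_S - (129q_S + q_S²). Setting ∂π_S/∂q_S = 0: 244 - 6q_S - 2(q_K) = 0.
Kestrel's first-order condition: 331 - 10q_K - 2(q_S) = 0.
Best responses: q_S = (244 - 2q_K)/6, q_K = (331 - 2q_S)/10.
Substituting one into the other gives q_S = 127/4 and q_K = 107/4.
Price P = 373 - 2·(117/2) = 256.
Solace's profit: 256·(127/4) - 129·(127/4) - (127/4)² = 3024.1875.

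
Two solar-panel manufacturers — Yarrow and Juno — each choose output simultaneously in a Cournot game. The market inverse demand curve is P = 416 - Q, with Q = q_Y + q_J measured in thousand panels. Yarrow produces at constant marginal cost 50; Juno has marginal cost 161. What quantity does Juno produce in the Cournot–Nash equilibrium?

Yarrow's profit: π_Y = (416 - Q)q_Y - (50q_Y). Setting ∂π_Y/∂q_Y = 0: 366 - 2q_Y - (q_J) = 0.
Juno's first-order condition: 255 - 2q_J - (q_Y) = 0.
Rearranging gives the reaction functions q_Y = (366 - q_J)/2 and q_J = (255 - q_Y)/2.
Solving the pair: q_Y = 159, q_J = 48.

48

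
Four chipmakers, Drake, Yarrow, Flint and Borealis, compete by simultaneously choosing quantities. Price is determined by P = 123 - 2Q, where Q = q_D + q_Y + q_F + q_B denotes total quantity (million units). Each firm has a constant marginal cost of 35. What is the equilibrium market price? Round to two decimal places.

Each firm earns π_i = (123 - 2Q)q_i - 35q_i.
First-order condition (treating rivals' output as given): 88 - 4q_i - 2·Σ_{j≠i} q_j = 0.
With identical firms every q_j equals q_i, so Σ_{j≠i} q_j = 3q_i and 88 = 10q_i, giving q_i = 44/5.
Total output Q = 176/5, so price P = 123 - 2·(176/5) = 263/5.

52.60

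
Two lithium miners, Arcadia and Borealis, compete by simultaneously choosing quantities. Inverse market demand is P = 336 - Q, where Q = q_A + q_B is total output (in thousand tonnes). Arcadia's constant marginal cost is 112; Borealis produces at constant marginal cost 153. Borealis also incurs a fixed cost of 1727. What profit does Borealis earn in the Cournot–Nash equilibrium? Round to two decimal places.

513.44

Arcadia's profit: π_A = (336 - Q)q_A - (112q_A). Setting ∂π_A/∂q_A = 0: 224 - 2q_A - (q_B) = 0.
Borealis's first-order condition: 183 - 2q_B - (q_A) = 0.
Best responses: q_A = (224 - q_B)/2, q_B = (183 - q_A)/2.
Substituting one into the other gives q_A = 265/3 and q_B = 142/3.
Price P = 336 - 407/3 = 601/3.
Borealis's profit: (601/3 - 153)·(142/3) - 1727 = 513.4444.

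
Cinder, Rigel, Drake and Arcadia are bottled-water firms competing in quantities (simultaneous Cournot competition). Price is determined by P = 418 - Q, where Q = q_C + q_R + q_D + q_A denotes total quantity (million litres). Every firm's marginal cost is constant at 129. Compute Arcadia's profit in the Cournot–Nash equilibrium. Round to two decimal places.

A representative firm's profit is π_i = q_i(418 - Q) - 129q_i.
First-order condition (treating rivals' output as given): 289 - 2q_i - Σ_{j≠i} q_j = 0.
By symmetry each firm produces the same amount; substituting Σ_{j≠i} q_j = 3q_i yields q_i = 289/5.
Price P = 418 - 1156/5 = 934/5.
Arcadia's profit: (934/5 - 129)·(289/5) = 3340.8400.

3340.84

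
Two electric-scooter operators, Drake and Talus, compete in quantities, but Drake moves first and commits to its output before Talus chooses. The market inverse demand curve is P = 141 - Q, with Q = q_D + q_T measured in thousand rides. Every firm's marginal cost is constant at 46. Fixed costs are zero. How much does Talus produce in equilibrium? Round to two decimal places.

Solve by backward induction. Given q_D, the follower Talus maximises π_T = (141 - q_D - q_T)q_T - 46q_T.
Setting the follower's marginal profit to zero, 95 - q_D - 2q_T = 0, i.e. q_T = (95 - q_D)/2.
Drake substitutes q_T(q_D) into its own profit: π_D = q_D(141 - q_D - (95 - q_D)/2) - 46q_D = (187/2 - (1/2)q_D)q_D - 46q_D.
Leader FOC: 95/2 - q_D = 0, so q_D = 95/2.
Then q_T = (95 - 95/2)/2 = 95/4.

23.75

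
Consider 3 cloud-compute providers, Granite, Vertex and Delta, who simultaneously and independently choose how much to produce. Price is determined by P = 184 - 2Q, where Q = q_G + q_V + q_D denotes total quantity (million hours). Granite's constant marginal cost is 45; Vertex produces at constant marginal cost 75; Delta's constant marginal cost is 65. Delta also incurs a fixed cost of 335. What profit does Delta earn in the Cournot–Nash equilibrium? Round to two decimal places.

36.28

Granite's profit: π_G = (184 - 2Q)q_G - (45q_G). Setting ∂π_G/∂q_G = 0: 139 - 4q_G - 2(q_V + q_D) = 0.
Vertex's profit: π_V = (184 - 2Q)q_V - (75q_V). Setting ∂π_V/∂q_V = 0: 109 - 4q_V - 2(q_G + q_D) = 0.
Delta's first-order condition: 119 - 4q_D - 2(q_G + q_V) = 0.
Adding the 3 conditions: 367 − 4Q − 4Q = 0, i.e. Q = 367/8.
Back-substituting: q_G = (139 − 367/4)/2 = 189/8, q_V = (109 − 367/4)/2 = 69/8, q_D = (119 − 367/4)/2 = 109/8.
Price P = 184 - 2·(367/8) = 369/4.
Delta's profit: (369/4 - 65)·(109/8) - 335 = 1161/32.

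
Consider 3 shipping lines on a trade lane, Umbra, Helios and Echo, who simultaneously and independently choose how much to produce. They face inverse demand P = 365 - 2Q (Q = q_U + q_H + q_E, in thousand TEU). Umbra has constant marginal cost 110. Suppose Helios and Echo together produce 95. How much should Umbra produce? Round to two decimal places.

With rivals' combined output fixed at 95, Umbra's profit is π_U = (365 - 2·95 - 2q_U)q_U - (110q_U) = (175 - 2q_U)q_U - (110q_U).
∂π_U/∂q_U = 65 - 4q_U = 0, so q_U = 65/4.

16.25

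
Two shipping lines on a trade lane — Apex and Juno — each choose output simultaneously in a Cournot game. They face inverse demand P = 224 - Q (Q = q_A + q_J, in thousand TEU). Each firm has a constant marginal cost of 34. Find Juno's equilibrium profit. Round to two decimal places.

4011.11

A representative firm's profit is π_i = q_i(224 - Q) - 34q_i.
Setting ∂π_i/∂q_i = 0 with rivals' quantities fixed: 190 - 2q_i - q_j = 0.
With identical firms every q_j equals q_i, so q_j = q_i and 190 = 3q_i, giving q_i = 190/3.
Price P = 224 - 380/3 = 292/3.
Juno's profit: (292/3 - 34)·(190/3) = 4011.1111.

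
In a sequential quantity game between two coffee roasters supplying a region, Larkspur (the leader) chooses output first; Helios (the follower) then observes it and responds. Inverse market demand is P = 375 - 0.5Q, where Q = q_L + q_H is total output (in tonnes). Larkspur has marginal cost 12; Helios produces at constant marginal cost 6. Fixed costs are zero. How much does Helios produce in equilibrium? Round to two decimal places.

Solve by backward induction. Given q_L, the follower Helios maximises π_H = (375 - (1/2)q_L - (1/2)q_H)q_H - 6q_H.
Setting the follower's marginal profit to zero, 369 - (1/2)q_L - q_H = 0, i.e. q_H = (369 - (1/2)q_L).
The leader anticipates this reaction. Substituting into P = 375 - 0.5Q gives P = 381/2 - (1/4)q_L, so π_L = (381/2 - (1/4)q_L)q_L - 12q_L.
Maximising: ∂π_L/∂q_L = 357/2 - (1/2)q_L = 0, giving q_L = 357.
Then q_H = (369 - (1/2)·357) = 381/2.

190.50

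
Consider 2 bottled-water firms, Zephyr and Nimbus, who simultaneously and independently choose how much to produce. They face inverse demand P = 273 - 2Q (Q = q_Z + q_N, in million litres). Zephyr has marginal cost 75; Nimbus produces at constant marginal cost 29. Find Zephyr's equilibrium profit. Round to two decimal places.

Zephyr's profit: π_Z = (273 - 2Q)q_Z - (75q_Z). Setting ∂π_Z/∂q_Z = 0: 198 - 4q_Z - 2(q_N) = 0.
Nimbus's profit: π_N = (273 - 2Q)q_N - (29q_N). Setting ∂π_N/∂q_N = 0: 244 - 4q_N - 2(q_Z) = 0.
Best responses: q_Z = (198 - 2q_N)/4, q_N = (244 - 2q_Z)/4.
Substituting one into the other gives q_Z = 76/3 and q_N = 145/3.
Price P = 273 - 2·(221/3) = 377/3.
Zephyr's profit: (377/3 - 75)·(76/3) = 1283.5556.

1283.56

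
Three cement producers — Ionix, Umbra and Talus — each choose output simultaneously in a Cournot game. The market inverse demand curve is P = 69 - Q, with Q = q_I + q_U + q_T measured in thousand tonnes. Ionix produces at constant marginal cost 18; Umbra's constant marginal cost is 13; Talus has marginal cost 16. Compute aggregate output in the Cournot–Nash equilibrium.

Ionix's profit: π_I = (69 - Q)q_I - (18q_I). Setting ∂π_I/∂q_I = 0: 51 - 2q_I - (q_U + q_T) = 0.
Umbra's profit: π_U = (69 - Q)q_U - (13q_U). Setting ∂π_U/∂q_U = 0: 56 - 2q_U - (q_I + q_T) = 0.
Talus's profit: π_T = (69 - Q)q_T - (16q_T). Setting ∂π_T/∂q_T = 0: 53 - 2q_T - (q_I + q_U) = 0.
Summing all 3 equations gives 160 − 4Q = 0, hence Q = 40.
Back-substituting: q_I = (51 − 40) = 11, q_U = (56 − 40) = 16, q_T = (53 − 40) = 13.
Total output Q = 11 + 16 + 13 = 40.

40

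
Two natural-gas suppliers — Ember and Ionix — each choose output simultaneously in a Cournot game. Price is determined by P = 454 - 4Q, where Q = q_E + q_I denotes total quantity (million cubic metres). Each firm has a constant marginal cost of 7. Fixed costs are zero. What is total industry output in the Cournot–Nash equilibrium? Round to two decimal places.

A representative firm's profit is π_i = q_i(454 - 4Q) - 7q_i.
First-order condition (treating rivals' output as given): 447 - 8q_i - 4q_j = 0.
With identical firms every q_j equals q_i, so q_j = q_i and 447 = 12q_i, giving q_i = 149/4.
Total output Q = 149/4 + 149/4 = 149/2.

74.50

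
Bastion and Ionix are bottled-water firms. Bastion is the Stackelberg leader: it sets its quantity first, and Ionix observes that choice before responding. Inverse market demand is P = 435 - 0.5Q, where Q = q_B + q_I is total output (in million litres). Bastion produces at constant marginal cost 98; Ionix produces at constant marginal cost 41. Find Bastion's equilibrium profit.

19600

The follower Ionix best-responds to any q_B: π_I = (435 - 0.5Q)q_I - 41q_I.
Follower FOC: 394 - (1/2)q_B - q_I = 0, so q_I(q_B) = (394 - (1/2)q_B).
The leader anticipates this reaction. Substituting into P = 435 - 0.5Q gives P = 238 - (1/4)q_B, so π_B = (238 - (1/4)q_B)q_B - 98q_B.
Maximising: ∂π_B/∂q_B = 140 - (1/2)q_B = 0, giving q_B = 280.
Then q_I = (394 - (1/2)·280) = 254.
Price P = 435 - (1/2)·534 = 168.
Bastion's profit: (168 - 98)·280 = 19600.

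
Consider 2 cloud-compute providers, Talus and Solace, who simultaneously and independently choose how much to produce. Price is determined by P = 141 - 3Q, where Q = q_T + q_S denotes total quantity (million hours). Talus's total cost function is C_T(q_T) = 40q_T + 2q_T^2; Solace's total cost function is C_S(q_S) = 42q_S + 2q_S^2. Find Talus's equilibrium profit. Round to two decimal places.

306.95

Talus's profit: π_T = (141 - 3Q)q_T - (40q_T + 2q_T²). Setting ∂π_T/∂q_T = 0: 101 - 10q_T - 3(q_S) = 0.
Solace's profit: π_S = (141 - 3Q)q_S - (42q_S + 2q_S²). Setting ∂π_S/∂q_S = 0: 99 - 10q_S - 3(q_T) = 0.
Rearranging gives the reaction functions q_T = (101 - 3q_S)/10 and q_S = (99 - 3q_T)/10.
Substituting one into the other gives q_T = 713/91 and q_S = 687/91.
Price P = 141 - 3·(200/13) = 1233/13.
Talus's profit: (1233/13)·(713/91) - 40·(713/91) - 2(713/91)² = 306.9490.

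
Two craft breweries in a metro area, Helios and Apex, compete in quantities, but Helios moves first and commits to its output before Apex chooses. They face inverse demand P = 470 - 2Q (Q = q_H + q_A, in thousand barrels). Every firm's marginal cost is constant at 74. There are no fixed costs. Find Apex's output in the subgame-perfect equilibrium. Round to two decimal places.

Solve by backward induction. Given q_H, the follower Apex maximises π_A = (470 - 2q_H - 2q_A)q_A - 74q_A.
∂π_A/∂q_A = 396 - 2q_H - 4q_A = 0 gives the reaction function q_A = (396 - 2q_H)/4.
The leader anticipates this reaction. Substituting into P = 470 - 2Q gives P = 272 - q_H, so π_H = (272 - q_H)q_H - 74q_H.
The leader's first-order condition 198 - 2q_H = 0 yields q_H = 99.
Then q_A = (396 - 2·99)/4 = 99/2.

49.50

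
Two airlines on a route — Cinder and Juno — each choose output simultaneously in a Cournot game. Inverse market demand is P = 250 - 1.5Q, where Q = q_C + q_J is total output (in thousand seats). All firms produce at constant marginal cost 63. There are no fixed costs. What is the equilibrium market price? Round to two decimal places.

Each firm earns π_i = (250 - 1.5Q)q_i - 63q_i.
Setting ∂π_i/∂q_i = 0 with rivals' quantities fixed: 187 - 3q_i - (3/2)q_j = 0.
By symmetry each firm produces the same amount; substituting q_j = q_i yields q_i = 187/(9/2) = 374/9.
Total output Q = 748/9, so price P = 250 - (3/2)·(748/9) = 376/3.

125.33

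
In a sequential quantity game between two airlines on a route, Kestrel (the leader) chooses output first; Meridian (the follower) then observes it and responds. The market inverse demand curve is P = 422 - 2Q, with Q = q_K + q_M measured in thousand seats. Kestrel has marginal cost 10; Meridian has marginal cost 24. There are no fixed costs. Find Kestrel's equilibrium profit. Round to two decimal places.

Solve by backward induction. Given q_K, the follower Meridian maximises π_M = (422 - 2q_K - 2q_M)q_M - 24q_M.
Follower FOC: 398 - 2q_K - 4q_M = 0, so q_M(q_K) = (398 - 2q_K)/4.
Kestrel substitutes q_M(q_K) into its own profit: π_K = q_K(422 - 2q_K - (398 - 2q_K)/2) - 10q_K = (223 - q_K)q_K - 10q_K.
Leader FOC: 213 - 2q_K = 0, so q_K = 213/2.
Then q_M = (398 - 2·(213/2))/4 = 185/4.
Price P = 422 - 2·(611/4) = 233/2.
Kestrel's profit: (233/2 - 10)·(213/2) = 11342.2500.

11342.25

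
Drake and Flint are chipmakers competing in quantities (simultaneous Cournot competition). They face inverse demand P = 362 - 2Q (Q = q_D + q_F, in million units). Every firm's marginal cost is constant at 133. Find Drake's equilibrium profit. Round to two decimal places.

A representative firm's profit is π_i = q_i(362 - 2Q) - 133q_i.
First-order condition (treating rivals' output as given): 229 - 4q_i - 2q_j = 0.
By symmetry each firm produces the same amount; substituting q_j = q_i yields q_i = 229/6.
Price P = 362 - 2·(229/3) = 628/3.
Drake's profit: (628/3 - 133)·(229/6) = 2913.3889.

2913.39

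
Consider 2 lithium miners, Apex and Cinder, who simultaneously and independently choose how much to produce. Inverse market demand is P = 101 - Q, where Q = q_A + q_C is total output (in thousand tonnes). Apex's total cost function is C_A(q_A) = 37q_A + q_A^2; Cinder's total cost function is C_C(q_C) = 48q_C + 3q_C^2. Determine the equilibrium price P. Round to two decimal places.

Apex's profit: π_A = (101 - Q)q_A - (37q_A + q_A²). Setting ∂π_A/∂q_A = 0: 64 - 4q_A - (q_C) = 0.
Cinder's first-order condition: 53 - 8q_C - (q_A) = 0.
So q_A = (64 - q_C)/4 and q_C = (53 - q_A)/8.
Substituting one into the other gives q_A = 459/31 and q_C = 148/31.
Total output Q = 607/31, so price P = 101 - 607/31 = 81.4194.

81.42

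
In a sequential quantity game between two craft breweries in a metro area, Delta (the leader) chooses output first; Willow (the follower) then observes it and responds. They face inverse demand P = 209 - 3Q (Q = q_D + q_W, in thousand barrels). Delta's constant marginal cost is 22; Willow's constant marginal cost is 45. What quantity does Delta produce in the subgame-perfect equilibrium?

35

The follower Willow best-responds to any q_D: π_W = (209 - 3Q)q_W - 45q_W.
∂π_W/∂q_W = 164 - 3q_D - 6q_W = 0 gives the reaction function q_W = (164 - 3q_D)/6.
Delta substitutes q_W(q_D) into its own profit: π_D = q_D(209 - 3q_D - (164 - 3q_D)/2) - 22q_D = (127 - (3/2)q_D)q_D - 22q_D.
Leader FOC: 105 - 3q_D = 0, so q_D = 35.
Then q_W = (164 - 3·35)/6 = 59/6.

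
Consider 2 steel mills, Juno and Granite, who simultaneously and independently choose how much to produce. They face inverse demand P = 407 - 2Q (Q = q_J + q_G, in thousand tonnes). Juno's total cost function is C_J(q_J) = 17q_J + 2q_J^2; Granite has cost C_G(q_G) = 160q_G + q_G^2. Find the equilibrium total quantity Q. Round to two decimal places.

Juno's profit: π_J = (407 - 2Q)q_J - (17q_J + 2q_J²). Setting ∂π_J/∂q_J = 0: 390 - 8q_J - 2(q_G) = 0.
Granite's first-order condition: 247 - 6q_G - 2(q_J) = 0.
Best responses: q_J = (390 - 2q_G)/8, q_G = (247 - 2q_J)/6.
Solving the pair: q_J = 923/22, q_G = 299/11.
Total output Q = 923/22 + 299/11 = 1521/22.

69.14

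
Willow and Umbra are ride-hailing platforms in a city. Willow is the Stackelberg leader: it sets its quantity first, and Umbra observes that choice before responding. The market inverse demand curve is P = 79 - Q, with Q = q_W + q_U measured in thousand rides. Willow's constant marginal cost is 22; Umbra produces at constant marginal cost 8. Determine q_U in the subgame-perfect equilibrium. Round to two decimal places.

24.75

The follower Umbra best-responds to any q_W: π_U = (79 - Q)q_U - 8q_U.
∂π_U/∂q_U = 71 - q_W - 2q_U = 0 gives the reaction function q_U = (71 - q_W)/2.
The leader anticipates this reaction. Substituting into P = 79 - Q gives P = 87/2 - (1/2)q_W, so π_W = (87/2 - (1/2)q_W)q_W - 22q_W.
Maximising: ∂π_W/∂q_W = 43/2 - q_W = 0, giving q_W = 43/2.
Then q_U = (71 - 43/2)/2 = 99/4.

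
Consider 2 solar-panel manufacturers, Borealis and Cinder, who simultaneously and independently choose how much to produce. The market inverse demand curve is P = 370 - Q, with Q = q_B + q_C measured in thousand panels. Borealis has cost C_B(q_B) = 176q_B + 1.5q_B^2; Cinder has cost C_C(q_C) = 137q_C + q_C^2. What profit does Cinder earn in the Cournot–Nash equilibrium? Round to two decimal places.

Borealis's profit: π_B = (370 - Q)q_B - (176q_B + (3/2)q_B²). Setting ∂π_B/∂q_B = 0: 194 - 5q_B - (q_C) = 0.
Cinder's first-order condition: 233 - 4q_C - (q_B) = 0.
So q_B = (194 - q_C)/5 and q_C = (233 - q_B)/4.
Solving the pair: q_B = 543/19, q_C = 971/19.
Price P = 370 - 1514/19 = 290.3158.
Cinder's profit: 290.3158·(971/19) - 137·(971/19) - (971/19)² = 5223.4958.

5223.50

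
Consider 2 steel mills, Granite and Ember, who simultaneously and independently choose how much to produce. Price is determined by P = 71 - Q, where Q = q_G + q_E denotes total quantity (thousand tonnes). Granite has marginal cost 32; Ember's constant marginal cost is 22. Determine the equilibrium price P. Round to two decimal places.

41.67

Granite's profit: π_G = (71 - Q)q_G - (32q_G). Setting ∂π_G/∂q_G = 0: 39 - 2q_G - (q_E) = 0.
Ember's profit: π_E = (71 - Q)q_E - (22q_E). Setting ∂π_E/∂q_E = 0: 49 - 2q_E - (q_G) = 0.
Rearranging gives the reaction functions q_G = (39 - q_E)/2 and q_E = (49 - q_G)/2.
Substituting one into the other gives q_G = 29/3 and q_E = 59/3.
Total output Q = 88/3, so price P = 71 - 88/3 = 125/3.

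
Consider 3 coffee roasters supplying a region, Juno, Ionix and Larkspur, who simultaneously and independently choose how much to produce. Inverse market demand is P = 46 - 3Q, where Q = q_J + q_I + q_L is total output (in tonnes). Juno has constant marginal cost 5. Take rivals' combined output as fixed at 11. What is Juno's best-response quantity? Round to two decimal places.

1.33

With rivals' combined output fixed at 11, Juno's profit is π_J = (46 - 3·11 - 3q_J)q_J - (5q_J) = (13 - 3q_J)q_J - (5q_J).
∂π_J/∂q_J = 8 - 6q_J = 0, so q_J = 4/3.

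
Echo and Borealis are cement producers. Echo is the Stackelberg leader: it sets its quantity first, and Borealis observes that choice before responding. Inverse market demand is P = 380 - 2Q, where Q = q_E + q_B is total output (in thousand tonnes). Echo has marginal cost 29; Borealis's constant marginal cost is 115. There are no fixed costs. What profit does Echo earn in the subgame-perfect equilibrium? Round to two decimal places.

The follower Borealis best-responds to any q_E: π_B = (380 - 2Q)q_B - 115q_B.
Follower FOC: 265 - 2q_E - 4q_B = 0, so q_B(q_E) = (265 - 2q_E)/4.
The leader anticipates this reaction. Substituting into P = 380 - 2Q gives P = 495/2 - q_E, so π_E = (495/2 - q_E)q_E - 29q_E.
The leader's first-order condition 437/2 - 2q_E = 0 yields q_E = 437/4.
Then q_B = (265 - 2·(437/4))/4 = 93/8.
Price P = 380 - 2·(967/8) = 553/4.
Echo's profit: (553/4 - 29)·(437/4) = 11935.5625.

11935.56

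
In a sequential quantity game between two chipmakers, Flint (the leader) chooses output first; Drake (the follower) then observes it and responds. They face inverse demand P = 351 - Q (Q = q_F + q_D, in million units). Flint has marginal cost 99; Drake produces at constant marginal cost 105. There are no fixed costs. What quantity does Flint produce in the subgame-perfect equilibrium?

129

The follower Drake best-responds to any q_F: π_D = (351 - Q)q_D - 105q_D.
∂π_D/∂q_D = 246 - q_F - 2q_D = 0 gives the reaction function q_D = (246 - q_F)/2.
The leader anticipates this reaction. Substituting into P = 351 - Q gives P = 228 - (1/2)q_F, so π_F = (228 - (1/2)q_F)q_F - 99q_F.
Maximising: ∂π_F/∂q_F = 129 - q_F = 0, giving q_F = 129.
Then q_D = (246 - 129)/2 = 117/2.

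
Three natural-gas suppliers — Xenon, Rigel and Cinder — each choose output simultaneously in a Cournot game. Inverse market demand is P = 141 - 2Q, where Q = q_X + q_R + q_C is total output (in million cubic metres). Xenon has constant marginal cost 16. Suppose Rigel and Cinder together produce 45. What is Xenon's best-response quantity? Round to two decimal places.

8.75

With rivals' combined output fixed at 45, Xenon's profit is π_X = (141 - 2·45 - 2q_X)q_X - (16q_X) = (51 - 2q_X)q_X - (16q_X).
∂π_X/∂q_X = 35 - 4q_X = 0, so q_X = 35/4.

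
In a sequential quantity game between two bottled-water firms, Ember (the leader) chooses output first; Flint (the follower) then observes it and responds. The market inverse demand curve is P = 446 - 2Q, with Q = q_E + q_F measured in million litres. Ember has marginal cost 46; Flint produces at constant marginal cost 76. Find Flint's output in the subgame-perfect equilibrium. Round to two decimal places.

38.75

The follower Flint best-responds to any q_E: π_F = (446 - 2Q)q_F - 76q_F.
Follower FOC: 370 - 2q_E - 4q_F = 0, so q_F(q_E) = (370 - 2q_E)/4.
The leader anticipates this reaction. Substituting into P = 446 - 2Q gives P = 261 - q_E, so π_E = (261 - q_E)q_E - 46q_E.
The leader's first-order condition 215 - 2q_E = 0 yields q_E = 215/2.
Then q_F = (370 - 2·(215/2))/4 = 155/4.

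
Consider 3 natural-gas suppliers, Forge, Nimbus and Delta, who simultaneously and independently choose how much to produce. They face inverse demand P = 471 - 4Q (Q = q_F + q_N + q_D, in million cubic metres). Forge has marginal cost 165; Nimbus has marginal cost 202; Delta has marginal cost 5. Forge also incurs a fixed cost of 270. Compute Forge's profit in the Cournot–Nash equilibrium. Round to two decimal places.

253.27

Forge's profit: π_F = (471 - 4Q)q_F - (165q_F). Setting ∂π_F/∂q_F = 0: 306 - 8q_F - 4(q_N + q_D) = 0.
Nimbus's first-order condition: 269 - 8q_N - 4(q_F + q_D) = 0.
Delta's profit: π_D = (471 - 4Q)q_D - (5q_D). Setting ∂π_D/∂q_D = 0: 466 - 8q_D - 4(q_F + q_N) = 0.
Summing all 3 equations gives 1041 − 16Q = 0, hence Q = 1041/16.
Back-substituting: q_F = (306 − 1041/4)/4 = 183/16, q_N = (269 − 1041/4)/4 = 35/16, q_D = (466 − 1041/4)/4 = 823/16.
Price P = 471 - 4·(1041/16) = 843/4.
Forge's profit: (843/4 - 165)·(183/16) - 270 = 253.2656.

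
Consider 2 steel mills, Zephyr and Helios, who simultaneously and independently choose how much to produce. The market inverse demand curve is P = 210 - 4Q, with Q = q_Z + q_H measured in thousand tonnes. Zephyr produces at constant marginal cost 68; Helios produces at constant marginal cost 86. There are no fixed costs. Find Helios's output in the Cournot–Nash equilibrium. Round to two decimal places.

8.83

Zephyr's profit: π_Z = (210 - 4Q)q_Z - (68q_Z). Setting ∂π_Z/∂q_Z = 0: 142 - 8q_Z - 4(q_H) = 0.
Helios's first-order condition: 124 - 8q_H - 4(q_Z) = 0.
So q_Z = (142 - 4q_H)/8 and q_H = (124 - 4q_Z)/8.
Substituting one into the other gives q_Z = 40/3 and q_H = 53/6.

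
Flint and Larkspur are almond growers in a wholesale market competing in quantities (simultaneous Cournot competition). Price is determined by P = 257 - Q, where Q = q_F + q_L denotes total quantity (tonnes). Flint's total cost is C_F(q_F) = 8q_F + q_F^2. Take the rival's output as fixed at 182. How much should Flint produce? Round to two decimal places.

With the rival's output fixed at 182, Flint's profit is π_F = (257 - 182 - q_F)q_F - (8q_F + q_F²) = (75 - q_F)q_F - (8q_F + q_F²).
∂π_F/∂q_F = 67 - 4q_F = 0, so q_F = 67/4.

16.75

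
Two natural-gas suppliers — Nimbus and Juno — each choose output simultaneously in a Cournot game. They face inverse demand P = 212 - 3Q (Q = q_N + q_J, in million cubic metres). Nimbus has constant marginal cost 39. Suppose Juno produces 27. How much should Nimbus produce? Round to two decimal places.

15.33

With the rival's output fixed at 27, Nimbus's profit is π_N = (212 - 3·27 - 3q_N)q_N - (39q_N) = (131 - 3q_N)q_N - (39q_N).
∂π_N/∂q_N = 92 - 6q_N = 0, so q_N = 46/3.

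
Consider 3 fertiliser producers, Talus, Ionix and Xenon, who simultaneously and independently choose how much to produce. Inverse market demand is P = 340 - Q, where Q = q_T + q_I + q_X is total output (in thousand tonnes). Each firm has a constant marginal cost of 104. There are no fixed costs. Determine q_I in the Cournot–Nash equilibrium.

59

A representative firm's profit is π_i = q_i(340 - Q) - 104q_i.
First-order condition (treating rivals' output as given): 236 - 2q_i - Σ_{j≠i} q_j = 0.
With identical firms every q_j equals q_i, so Σ_{j≠i} q_j = 2q_i and 236 = 4q_i, giving q_i = 59.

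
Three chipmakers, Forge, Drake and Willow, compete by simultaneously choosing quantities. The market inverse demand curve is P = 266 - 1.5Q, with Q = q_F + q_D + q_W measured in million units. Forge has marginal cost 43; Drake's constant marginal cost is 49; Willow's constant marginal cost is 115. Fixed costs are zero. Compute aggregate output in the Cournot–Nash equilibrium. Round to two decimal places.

Forge's profit: π_F = (266 - 1.5Q)q_F - (43q_F). Setting ∂π_F/∂q_F = 0: 223 - 3q_F - (3/2)(q_D + q_W) = 0.
Drake's profit: π_D = (266 - 1.5Q)q_D - (49q_D). Setting ∂π_D/∂q_D = 0: 217 - 3q_D - (3/2)(q_F + q_W) = 0.
Willow's first-order condition: 151 - 3q_W - (3/2)(q_F + q_D) = 0.
Adding the 3 first-order conditions: 591 − 6Q = 0, so Q = 197/2.
Back-substituting: q_F = (223 − 591/4)/(3/2) = 301/6, q_D = (217 − 591/4)/(3/2) = 277/6, q_W = (151 − 591/4)/(3/2) = 13/6.
Total output Q = 301/6 + 277/6 + 13/6 = 197/2.

98.50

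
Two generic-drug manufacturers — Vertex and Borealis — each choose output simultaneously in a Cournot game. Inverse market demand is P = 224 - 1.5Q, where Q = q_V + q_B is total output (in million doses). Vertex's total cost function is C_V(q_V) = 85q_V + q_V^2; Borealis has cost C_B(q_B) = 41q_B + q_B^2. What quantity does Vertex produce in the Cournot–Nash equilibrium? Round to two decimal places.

Vertex's profit: π_V = (224 - 1.5Q)q_V - (85q_V + q_V²). Setting ∂π_V/∂q_V = 0: 139 - 5q_V - (3/2)(q_B) = 0.
Borealis's first-order condition: 183 - 5q_B - (3/2)(q_V) = 0.
Rearranging gives the reaction functions q_V = (139 - (3/2)q_B)/5 and q_B = (183 - (3/2)q_V)/5.
Substituting one into the other gives q_V = 1682/91 and q_B = 31.0549.

18.48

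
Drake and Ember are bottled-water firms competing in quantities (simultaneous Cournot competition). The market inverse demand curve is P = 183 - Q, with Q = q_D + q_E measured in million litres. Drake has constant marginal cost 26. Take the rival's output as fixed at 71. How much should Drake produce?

With the rival's output fixed at 71, Drake's profit is π_D = (183 - 71 - q_D)q_D - (26q_D) = (112 - q_D)q_D - (26q_D).
∂π_D/∂q_D = 86 - 2q_D = 0, so q_D = 43.

43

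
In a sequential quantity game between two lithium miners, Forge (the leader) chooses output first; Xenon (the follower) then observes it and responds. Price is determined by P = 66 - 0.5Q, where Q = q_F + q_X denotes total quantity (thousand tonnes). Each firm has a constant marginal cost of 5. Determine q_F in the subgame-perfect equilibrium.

61

Solve by backward induction. Given q_F, the follower Xenon maximises π_X = (66 - (1/2)q_F - (1/2)q_X)q_X - 5q_X.
Follower FOC: 61 - (1/2)q_F - q_X = 0, so q_X(q_F) = (61 - (1/2)q_F).
Forge substitutes q_X(q_F) into its own profit: π_F = q_F(66 - (1/2)q_F - (61 - (1/2)q_F)/2) - 5q_F = (71/2 - (1/4)q_F)q_F - 5q_F.
The leader's first-order condition 61/2 - (1/2)q_F = 0 yields q_F = 61.
Then q_X = (61 - (1/2)·61) = 61/2.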